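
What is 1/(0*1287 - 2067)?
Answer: -1/2067 ≈ -0.00048379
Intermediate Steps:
1/(0*1287 - 2067) = 1/(0 - 2067) = 1/(-2067) = -1/2067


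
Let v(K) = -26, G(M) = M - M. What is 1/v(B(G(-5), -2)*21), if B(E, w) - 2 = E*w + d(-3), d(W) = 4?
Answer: -1/26 ≈ -0.038462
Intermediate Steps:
G(M) = 0
B(E, w) = 6 + E*w (B(E, w) = 2 + (E*w + 4) = 2 + (4 + E*w) = 6 + E*w)
1/v(B(G(-5), -2)*21) = 1/(-26) = -1/26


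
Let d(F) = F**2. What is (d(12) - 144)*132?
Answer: 0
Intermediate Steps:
(d(12) - 144)*132 = (12**2 - 144)*132 = (144 - 144)*132 = 0*132 = 0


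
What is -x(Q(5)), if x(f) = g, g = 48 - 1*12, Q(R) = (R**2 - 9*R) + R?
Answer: -36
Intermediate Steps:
Q(R) = R**2 - 8*R
g = 36 (g = 48 - 12 = 36)
x(f) = 36
-x(Q(5)) = -1*36 = -36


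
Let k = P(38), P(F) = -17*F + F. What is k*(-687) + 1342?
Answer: 419038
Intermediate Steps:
P(F) = -16*F
k = -608 (k = -16*38 = -608)
k*(-687) + 1342 = -608*(-687) + 1342 = 417696 + 1342 = 419038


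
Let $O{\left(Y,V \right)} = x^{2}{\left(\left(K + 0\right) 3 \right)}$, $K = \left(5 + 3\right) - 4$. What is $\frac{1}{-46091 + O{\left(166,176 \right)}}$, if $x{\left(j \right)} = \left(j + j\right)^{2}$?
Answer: $\frac{1}{285685} \approx 3.5004 \cdot 10^{-6}$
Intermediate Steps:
$K = 4$ ($K = 8 - 4 = 4$)
$x{\left(j \right)} = 4 j^{2}$ ($x{\left(j \right)} = \left(2 j\right)^{2} = 4 j^{2}$)
$O{\left(Y,V \right)} = 331776$ ($O{\left(Y,V \right)} = \left(4 \left(\left(4 + 0\right) 3\right)^{2}\right)^{2} = \left(4 \left(4 \cdot 3\right)^{2}\right)^{2} = \left(4 \cdot 12^{2}\right)^{2} = \left(4 \cdot 144\right)^{2} = 576^{2} = 331776$)
$\frac{1}{-46091 + O{\left(166,176 \right)}} = \frac{1}{-46091 + 331776} = \frac{1}{285685}$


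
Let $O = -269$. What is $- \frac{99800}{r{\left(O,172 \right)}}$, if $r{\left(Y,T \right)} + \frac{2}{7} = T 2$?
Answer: $- \frac{349300}{1203} \approx -290.36$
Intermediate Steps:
$r{\left(Y,T \right)} = - \frac{2}{7} + 2 T$ ($r{\left(Y,T \right)} = - \frac{2}{7} + T 2 = - \frac{2}{7} + 2 T$)
$- \frac{99800}{r{\left(O,172 \right)}} = - \frac{99800}{- \frac{2}{7} + 2 \cdot 172} = - \frac{99800}{- \frac{2}{7} + 344} = - \frac{99800}{\frac{2406}{7}} = \left(-99800\right) \frac{7}{2406} = - \frac{349300}{1203}$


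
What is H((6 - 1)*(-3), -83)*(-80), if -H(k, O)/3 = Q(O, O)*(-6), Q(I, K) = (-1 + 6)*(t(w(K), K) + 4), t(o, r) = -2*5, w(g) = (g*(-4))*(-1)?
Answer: 43200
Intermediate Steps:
w(g) = 4*g (w(g) = -4*g*(-1) = 4*g)
t(o, r) = -10
Q(I, K) = -30 (Q(I, K) = (-1 + 6)*(-10 + 4) = 5*(-6) = -30)
H(k, O) = -540 (H(k, O) = -(-90)*(-6) = -3*180 = -540)
H((6 - 1)*(-3), -83)*(-80) = -540*(-80) = 43200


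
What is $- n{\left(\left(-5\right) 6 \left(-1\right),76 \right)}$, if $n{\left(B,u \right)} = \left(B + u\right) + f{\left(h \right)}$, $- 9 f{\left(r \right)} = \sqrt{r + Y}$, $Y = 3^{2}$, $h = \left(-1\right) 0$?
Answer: $- \frac{317}{3} \approx -105.67$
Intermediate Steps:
$h = 0$
$Y = 9$
$f{\left(r \right)} = - \frac{\sqrt{9 + r}}{9}$ ($f{\left(r \right)} = - \frac{\sqrt{r + 9}}{9} = - \frac{\sqrt{9 + r}}{9}$)
$n{\left(B,u \right)} = - \frac{1}{3} + B + u$ ($n{\left(B,u \right)} = \left(B + u\right) - \frac{\sqrt{9 + 0}}{9} = \left(B + u\right) - \frac{\sqrt{9}}{9} = \left(B + u\right) - \frac{1}{3} = - \frac{1}{3} + B + u$)
$- n{\left(\left(-5\right) 6 \left(-1\right),76 \right)} = - (- \frac{1}{3} + \left(-5\right) 6 \left(-1\right) + 76) = - (- \frac{1}{3} - -30 + 76) = - (- \frac{1}{3} + 30 + 76) = \left(-1\right) \frac{317}{3} = - \frac{317}{3}$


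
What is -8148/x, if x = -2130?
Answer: 1358/355 ≈ 3.8254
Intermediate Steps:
-8148/x = -8148/(-2130) = -8148*(-1/2130) = 1358/355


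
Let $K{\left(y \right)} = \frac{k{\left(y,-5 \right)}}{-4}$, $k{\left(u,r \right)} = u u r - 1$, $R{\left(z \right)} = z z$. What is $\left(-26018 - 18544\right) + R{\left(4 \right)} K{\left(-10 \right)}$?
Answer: $-42558$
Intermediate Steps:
$R{\left(z \right)} = z^{2}$
$k{\left(u,r \right)} = -1 + r u^{2}$ ($k{\left(u,r \right)} = u^{2} r - 1 = r u^{2} - 1 = -1 + r u^{2}$)
$K{\left(y \right)} = \frac{1}{4} + \frac{5 y^{2}}{4}$ ($K{\left(y \right)} = \frac{-1 - 5 y^{2}}{-4} = \left(-1 - 5 y^{2}\right) \left(- \frac{1}{4}\right) = \frac{1}{4} + \frac{5 y^{2}}{4}$)
$\left(-26018 - 18544\right) + R{\left(4 \right)} K{\left(-10 \right)} = \left(-26018 - 18544\right) + 4^{2} \left(\frac{1}{4} + \frac{5 \left(-10\right)^{2}}{4}\right) = -44562 + 16 \left(\frac{1}{4} + \frac{5}{4} \cdot 100\right) = -44562 + 16 \left(\frac{1}{4} + 125\right) = -44562 + 16 \cdot \frac{501}{4} = -44562 + 2004 = -42558$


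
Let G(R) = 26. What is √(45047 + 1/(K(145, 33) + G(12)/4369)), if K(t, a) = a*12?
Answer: √5393782170623314/346030 ≈ 212.24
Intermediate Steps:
K(t, a) = 12*a
√(45047 + 1/(K(145, 33) + G(12)/4369)) = √(45047 + 1/(12*33 + 26/4369)) = √(45047 + 1/(396 + 26*(1/4369))) = √(45047 + 1/(396 + 26/4369)) = √(45047 + 1/(1730150/4369)) = √(45047 + 4369/1730150) = √(77938071419/1730150) = √5393782170623314/346030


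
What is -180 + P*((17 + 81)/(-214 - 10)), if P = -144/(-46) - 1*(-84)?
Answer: -20067/92 ≈ -218.12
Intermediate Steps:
P = 2004/23 (P = -144*(-1/46) + 84 = 72/23 + 84 = 2004/23 ≈ 87.130)
-180 + P*((17 + 81)/(-214 - 10)) = -180 + 2004*((17 + 81)/(-214 - 10))/23 = -180 + 2004*(98/(-224))/23 = -180 + 2004*(98*(-1/224))/23 = -180 + (2004/23)*(-7/16) = -180 - 3507/92 = -20067/92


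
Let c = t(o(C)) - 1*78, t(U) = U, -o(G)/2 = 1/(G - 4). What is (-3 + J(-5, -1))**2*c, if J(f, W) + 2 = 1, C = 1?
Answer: -3712/3 ≈ -1237.3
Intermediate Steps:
J(f, W) = -1 (J(f, W) = -2 + 1 = -1)
o(G) = -2/(-4 + G) (o(G) = -2/(G - 4) = -2/(-4 + G))
c = -232/3 (c = -2/(-4 + 1) - 1*78 = -2/(-3) - 78 = -2*(-1/3) - 78 = 2/3 - 78 = -232/3 ≈ -77.333)
(-3 + J(-5, -1))**2*c = (-3 - 1)**2*(-232/3) = (-4)**2*(-232/3) = 16*(-232/3) = -3712/3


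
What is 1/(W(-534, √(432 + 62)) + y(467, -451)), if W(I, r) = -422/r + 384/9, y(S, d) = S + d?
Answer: 65208/3424847 + 1899*√494/6849694 ≈ 0.025202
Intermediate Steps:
W(I, r) = 128/3 - 422/r (W(I, r) = -422/r + 384*(⅑) = -422/r + 128/3 = 128/3 - 422/r)
1/(W(-534, √(432 + 62)) + y(467, -451)) = 1/((128/3 - 422/√(432 + 62)) + (467 - 451)) = 1/((128/3 - 422*√494/494) + 16) = 1/((128/3 - 211*√494/247) + 16) = 1/(176/3 - 211*√494/247)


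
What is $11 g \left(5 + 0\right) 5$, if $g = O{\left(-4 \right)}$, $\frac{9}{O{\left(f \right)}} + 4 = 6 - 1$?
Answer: $2475$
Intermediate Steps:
$O{\left(f \right)} = 9$ ($O{\left(f \right)} = \frac{9}{-4 + \left(6 - 1\right)} = \frac{9}{-4 + 5} = \frac{9}{1} = 9 \cdot 1 = 9$)
$g = 9$
$11 g \left(5 + 0\right) 5 = 11 \cdot 9 \left(5 + 0\right) 5 = 99 \cdot 5 \cdot 5 = 99 \cdot 25 = 2475$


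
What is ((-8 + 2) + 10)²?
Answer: 16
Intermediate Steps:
((-8 + 2) + 10)² = (-6 + 10)² = 4² = 16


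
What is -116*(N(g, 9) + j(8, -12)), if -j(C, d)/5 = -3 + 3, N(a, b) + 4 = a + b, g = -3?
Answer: -232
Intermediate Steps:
N(a, b) = -4 + a + b (N(a, b) = -4 + (a + b) = -4 + a + b)
j(C, d) = 0 (j(C, d) = -5*(-3 + 3) = -5*0 = 0)
-116*(N(g, 9) + j(8, -12)) = -116*((-4 - 3 + 9) + 0) = -116*(2 + 0) = -116*2 = -232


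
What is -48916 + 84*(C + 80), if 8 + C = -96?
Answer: -50932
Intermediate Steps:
C = -104 (C = -8 - 96 = -104)
-48916 + 84*(C + 80) = -48916 + 84*(-104 + 80) = -48916 + 84*(-24) = -48916 - 2016 = -50932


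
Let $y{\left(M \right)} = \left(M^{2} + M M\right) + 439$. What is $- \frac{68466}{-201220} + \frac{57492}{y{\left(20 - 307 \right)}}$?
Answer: $\frac{1270974929}{1846495330} \approx 0.68832$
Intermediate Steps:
$y{\left(M \right)} = 439 + 2 M^{2}$ ($y{\left(M \right)} = \left(M^{2} + M^{2}\right) + 439 = 2 M^{2} + 439 = 439 + 2 M^{2}$)
$- \frac{68466}{-201220} + \frac{57492}{y{\left(20 - 307 \right)}} = - \frac{68466}{-201220} + \frac{57492}{439 + 2 \left(20 - 307\right)^{2}} = \left(-68466\right) \left(- \frac{1}{201220}\right) + \frac{57492}{439 + 2 \left(20 - 307\right)^{2}} = \frac{34233}{100610} + \frac{57492}{439 + 2 \left(-287\right)^{2}} = \frac{34233}{100610} + \frac{57492}{439 + 2 \cdot 82369} = \frac{34233}{100610} + \frac{57492}{439 + 164738} = \frac{34233}{100610} + \frac{57492}{165177} = \frac{34233}{100610} + 57492 \cdot \frac{1}{165177} = \frac{34233}{100610} + \frac{6388}{18353} = \frac{1270974929}{1846495330}$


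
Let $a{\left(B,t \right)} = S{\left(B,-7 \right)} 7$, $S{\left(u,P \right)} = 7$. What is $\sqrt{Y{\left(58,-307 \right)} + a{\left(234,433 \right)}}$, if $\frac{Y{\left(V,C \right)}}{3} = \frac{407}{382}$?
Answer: $\frac{\sqrt{7616698}}{382} \approx 7.2247$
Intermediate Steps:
$Y{\left(V,C \right)} = \frac{1221}{382}$ ($Y{\left(V,C \right)} = 3 \cdot \frac{407}{382} = \frac{1221}{382}$)
$a{\left(B,t \right)} = 49$ ($a{\left(B,t \right)} = 7 \cdot 7 = 49$)
$\sqrt{Y{\left(58,-307 \right)} + a{\left(234,433 \right)}} = \sqrt{\frac{1221}{382} + 49} = \sqrt{\frac{19939}{382}} = \frac{\sqrt{7616698}}{382}$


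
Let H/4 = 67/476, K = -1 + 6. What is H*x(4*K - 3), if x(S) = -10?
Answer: -670/119 ≈ -5.6302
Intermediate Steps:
K = 5
H = 67/119 (H = 4*(67/476) = 67/119 ≈ 0.56303)
H*x(4*K - 3) = (67/119)*(-10) = -670/119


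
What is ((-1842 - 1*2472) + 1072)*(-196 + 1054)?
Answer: -2781636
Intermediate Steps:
((-1842 - 1*2472) + 1072)*(-196 + 1054) = ((-1842 - 2472) + 1072)*858 = (-4314 + 1072)*858 = -3242*858 = -2781636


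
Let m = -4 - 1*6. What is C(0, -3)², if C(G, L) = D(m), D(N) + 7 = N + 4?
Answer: 169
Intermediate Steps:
m = -10 (m = -4 - 6 = -10)
D(N) = -3 + N (D(N) = -7 + (N + 4) = -7 + (4 + N) = -3 + N)
C(G, L) = -13 (C(G, L) = -3 - 10 = -13)
C(0, -3)² = (-13)² = 169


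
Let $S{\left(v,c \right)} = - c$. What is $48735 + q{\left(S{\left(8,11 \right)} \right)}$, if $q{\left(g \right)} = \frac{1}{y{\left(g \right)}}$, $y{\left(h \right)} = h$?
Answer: $\frac{536084}{11} \approx 48735.0$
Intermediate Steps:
$q{\left(g \right)} = \frac{1}{g}$
$48735 + q{\left(S{\left(8,11 \right)} \right)} = 48735 + \frac{1}{\left(-1\right) 11} = 48735 + \frac{1}{-11} = 48735 - \frac{1}{11} = \frac{536084}{11}$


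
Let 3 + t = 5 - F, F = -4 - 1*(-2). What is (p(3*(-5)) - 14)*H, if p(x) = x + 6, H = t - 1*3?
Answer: -23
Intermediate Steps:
F = -2 (F = -4 + 2 = -2)
t = 4 (t = -3 + (5 - 1*(-2)) = -3 + (5 + 2) = -3 + 7 = 4)
H = 1 (H = 4 - 1*3 = 4 - 3 = 1)
p(x) = 6 + x
(p(3*(-5)) - 14)*H = ((6 + 3*(-5)) - 14)*1 = ((6 - 15) - 14)*1 = (-9 - 14)*1 = -23*1 = -23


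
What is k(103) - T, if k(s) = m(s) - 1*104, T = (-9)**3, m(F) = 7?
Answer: 632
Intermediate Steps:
T = -729
k(s) = -97 (k(s) = 7 - 1*104 = 7 - 104 = -97)
k(103) - T = -97 - 1*(-729) = -97 + 729 = 632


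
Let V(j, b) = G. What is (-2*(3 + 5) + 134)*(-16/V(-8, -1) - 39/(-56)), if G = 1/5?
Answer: -262019/28 ≈ -9357.8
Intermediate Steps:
G = ⅕ ≈ 0.20000
V(j, b) = ⅕
(-2*(3 + 5) + 134)*(-16/V(-8, -1) - 39/(-56)) = (-2*(3 + 5) + 134)*(-16/⅕ - 39/(-56)) = (-2*8 + 134)*(-16*5 - 39*(-1/56)) = (-16 + 134)*(-80 + 39/56) = 118*(-4441/56) = -262019/28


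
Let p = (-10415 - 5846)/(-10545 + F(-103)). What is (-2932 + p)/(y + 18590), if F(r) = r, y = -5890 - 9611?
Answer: -31203675/32891672 ≈ -0.94868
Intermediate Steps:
y = -15501
p = 16261/10648 (p = (-10415 - 5846)/(-10545 - 103) = -16261/(-10648) = -16261*(-1/10648) = 16261/10648 ≈ 1.5271)
(-2932 + p)/(y + 18590) = (-2932 + 16261/10648)/(-15501 + 18590) = -31203675/10648/3089 = -31203675/10648*1/3089 = -31203675/32891672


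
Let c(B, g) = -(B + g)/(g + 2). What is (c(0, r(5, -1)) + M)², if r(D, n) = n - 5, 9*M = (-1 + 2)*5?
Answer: 289/324 ≈ 0.89198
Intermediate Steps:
M = 5/9 (M = ((-1 + 2)*5)/9 = (1*5)/9 = (⅑)*5 = 5/9 ≈ 0.55556)
r(D, n) = -5 + n
c(B, g) = -(B + g)/(2 + g)
(c(0, r(5, -1)) + M)² = ((-1*0 - (-5 - 1))/(2 + (-5 - 1)) + 5/9)² = ((0 - 1*(-6))/(2 - 6) + 5/9)² = ((0 + 6)/(-4) + 5/9)² = (-¼*6 + 5/9)² = (-3/2 + 5/9)² = (-17/18)² = 289/324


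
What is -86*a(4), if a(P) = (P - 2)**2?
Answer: -344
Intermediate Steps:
a(P) = (-2 + P)**2
-86*a(4) = -86*(-2 + 4)**2 = -86*2**2 = -86*4 = -344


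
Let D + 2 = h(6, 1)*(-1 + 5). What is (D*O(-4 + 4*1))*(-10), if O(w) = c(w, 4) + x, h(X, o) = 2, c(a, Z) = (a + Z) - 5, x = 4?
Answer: -180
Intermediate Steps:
c(a, Z) = -5 + Z + a (c(a, Z) = (Z + a) - 5 = -5 + Z + a)
O(w) = 3 + w (O(w) = (-5 + 4 + w) + 4 = (-1 + w) + 4 = 3 + w)
D = 6 (D = -2 + 2*(-1 + 5) = -2 + 2*4 = -2 + 8 = 6)
(D*O(-4 + 4*1))*(-10) = (6*(3 + (-4 + 4*1)))*(-10) = (6*(3 + (-4 + 4)))*(-10) = (6*(3 + 0))*(-10) = (6*3)*(-10) = 18*(-10) = -180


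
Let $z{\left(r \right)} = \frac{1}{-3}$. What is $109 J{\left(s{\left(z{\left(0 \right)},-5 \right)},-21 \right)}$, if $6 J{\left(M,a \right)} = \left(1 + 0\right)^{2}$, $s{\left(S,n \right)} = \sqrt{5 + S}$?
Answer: $\frac{109}{6} \approx 18.167$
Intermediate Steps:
$z{\left(r \right)} = - \frac{1}{3}$
$J{\left(M,a \right)} = \frac{1}{6}$ ($J{\left(M,a \right)} = \frac{\left(1 + 0\right)^{2}}{6} = \frac{1^{2}}{6} = \frac{1}{6} \cdot 1 = \frac{1}{6}$)
$109 J{\left(s{\left(z{\left(0 \right)},-5 \right)},-21 \right)} = 109 \cdot \frac{1}{6} = \frac{109}{6}$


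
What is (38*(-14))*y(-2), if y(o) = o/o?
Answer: -532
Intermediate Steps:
y(o) = 1
(38*(-14))*y(-2) = (38*(-14))*1 = -532*1 = -532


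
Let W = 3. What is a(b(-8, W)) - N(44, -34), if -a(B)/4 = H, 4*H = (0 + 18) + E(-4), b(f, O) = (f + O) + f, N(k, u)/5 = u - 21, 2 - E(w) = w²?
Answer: 271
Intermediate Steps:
E(w) = 2 - w²
N(k, u) = -105 + 5*u (N(k, u) = 5*(u - 21) = 5*(-21 + u) = -105 + 5*u)
b(f, O) = O + 2*f (b(f, O) = (O + f) + f = O + 2*f)
H = 1 (H = ((0 + 18) + (2 - 1*(-4)²))/4 = (18 + (2 - 1*16))/4 = (18 + (2 - 16))/4 = (18 - 14)/4 = (¼)*4 = 1)
a(B) = -4 (a(B) = -4*1 = -4)
a(b(-8, W)) - N(44, -34) = -4 - (-105 + 5*(-34)) = -4 - (-105 - 170) = -4 - 1*(-275) = -4 + 275 = 271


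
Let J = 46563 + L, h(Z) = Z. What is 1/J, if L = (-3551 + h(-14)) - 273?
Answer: 1/42725 ≈ 2.3406e-5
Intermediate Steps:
L = -3838 (L = (-3551 - 14) - 273 = -3565 - 273 = -3838)
J = 42725 (J = 46563 - 3838 = 42725)
1/J = 1/42725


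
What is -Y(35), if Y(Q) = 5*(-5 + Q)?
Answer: -150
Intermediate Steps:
Y(Q) = -25 + 5*Q
-Y(35) = -(-25 + 5*35) = -(-25 + 175) = -1*150 = -150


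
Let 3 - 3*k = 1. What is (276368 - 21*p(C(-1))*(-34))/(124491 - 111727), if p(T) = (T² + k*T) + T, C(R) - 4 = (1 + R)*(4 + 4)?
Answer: 73138/3191 ≈ 22.920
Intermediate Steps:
k = ⅔ (k = 1 - ⅓*1 = 1 - ⅓ = ⅔ ≈ 0.66667)
C(R) = 12 + 8*R (C(R) = 4 + (1 + R)*(4 + 4) = 4 + (1 + R)*8 = 4 + (8 + 8*R) = 12 + 8*R)
p(T) = T² + 5*T/3 (p(T) = (T² + 2*T/3) + T = T² + 5*T/3)
(276368 - 21*p(C(-1))*(-34))/(124491 - 111727) = (276368 - 7*(12 + 8*(-1))*(5 + 3*(12 + 8*(-1)))*(-34))/(124491 - 111727) = (276368 - 7*(12 - 8)*(5 + 3*(12 - 8))*(-34))/12764 = (276368 - 7*4*(5 + 3*4)*(-34))*(1/12764) = (276368 - 7*4*(5 + 12)*(-34))*(1/12764) = (276368 - 7*4*17*(-34))*(1/12764) = (276368 - 21*68/3*(-34))*(1/12764) = (276368 - 476*(-34))*(1/12764) = (276368 + 16184)*(1/12764) = 292552*(1/12764) = 73138/3191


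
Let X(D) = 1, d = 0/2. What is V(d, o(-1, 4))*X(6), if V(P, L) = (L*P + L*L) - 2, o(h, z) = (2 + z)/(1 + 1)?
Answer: 7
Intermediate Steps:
o(h, z) = 1 + z/2 (o(h, z) = (2 + z)/2 = (2 + z)*(½) = 1 + z/2)
d = 0 (d = 0*(½) = 0)
V(P, L) = -2 + L² + L*P (V(P, L) = (L*P + L²) - 2 = (L² + L*P) - 2 = -2 + L² + L*P)
V(d, o(-1, 4))*X(6) = (-2 + (1 + (½)*4)² + (1 + (½)*4)*0)*1 = (-2 + (1 + 2)² + (1 + 2)*0)*1 = (-2 + 3² + 3*0)*1 = (-2 + 9 + 0)*1 = 7*1 = 7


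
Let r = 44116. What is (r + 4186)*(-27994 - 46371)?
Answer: -3591978230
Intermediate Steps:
(r + 4186)*(-27994 - 46371) = (44116 + 4186)*(-27994 - 46371) = 48302*(-74365) = -3591978230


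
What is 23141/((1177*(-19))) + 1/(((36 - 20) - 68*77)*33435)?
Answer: -4038814951063/3903030044100 ≈ -1.0348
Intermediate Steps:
23141/((1177*(-19))) + 1/(((36 - 20) - 68*77)*33435) = 23141/(-22363) + (1/33435)/(16 - 5236) = 23141*(-1/22363) + (1/33435)/(-5220) = -23141/22363 - 1/5220*1/33435 = -23141/22363 - 1/174530700 = -4038814951063/3903030044100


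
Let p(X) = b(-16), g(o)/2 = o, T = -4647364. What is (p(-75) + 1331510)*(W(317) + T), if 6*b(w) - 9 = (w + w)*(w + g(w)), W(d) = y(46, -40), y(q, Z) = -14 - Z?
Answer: -6189173709915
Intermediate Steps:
g(o) = 2*o
W(d) = 26 (W(d) = -14 - 1*(-40) = -14 + 40 = 26)
b(w) = 3/2 + w² (b(w) = 3/2 + ((w + w)*(w + 2*w))/6 = 3/2 + ((2*w)*(3*w))/6 = 3/2 + (6*w²)/6 = 3/2 + w²)
p(X) = 515/2 (p(X) = 3/2 + (-16)² = 3/2 + 256 = 515/2)
(p(-75) + 1331510)*(W(317) + T) = (515/2 + 1331510)*(26 - 4647364) = (2663535/2)*(-4647338) = -6189173709915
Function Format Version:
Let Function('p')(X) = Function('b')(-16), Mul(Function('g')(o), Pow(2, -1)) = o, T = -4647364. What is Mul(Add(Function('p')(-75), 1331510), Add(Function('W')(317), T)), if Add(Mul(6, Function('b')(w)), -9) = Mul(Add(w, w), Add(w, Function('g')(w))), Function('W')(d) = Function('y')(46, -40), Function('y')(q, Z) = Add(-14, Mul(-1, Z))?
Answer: -6189173709915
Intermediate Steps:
Function('g')(o) = Mul(2, o)
Function('W')(d) = 26 (Function('W')(d) = Add(-14, Mul(-1, -40)) = Add(-14, 40) = 26)
Function('b')(w) = Add(Rational(3, 2), Pow(w, 2)) (Function('b')(w) = Add(Rational(3, 2), Mul(Rational(1, 6), Mul(Add(w, w), Add(w, Mul(2, w))))) = Add(Rational(3, 2), Mul(Rational(1, 6), Mul(Mul(2, w), Mul(3, w)))) = Add(Rational(3, 2), Mul(Rational(1, 6), Mul(6, Pow(w, 2)))) = Add(Rational(3, 2), Pow(w, 2)))
Function('p')(X) = Rational(515, 2) (Function('p')(X) = Add(Rational(3, 2), Pow(-16, 2)) = Add(Rational(3, 2), 256) = Rational(515, 2))
Mul(Add(Function('p')(-75), 1331510), Add(Function('W')(317), T)) = Mul(Add(Rational(515, 2), 1331510), Add(26, -4647364)) = Mul(Rational(2663535, 2), -4647338) = -6189173709915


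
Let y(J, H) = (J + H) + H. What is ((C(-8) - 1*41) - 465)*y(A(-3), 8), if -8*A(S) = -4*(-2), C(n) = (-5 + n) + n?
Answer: -7905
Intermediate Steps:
C(n) = -5 + 2*n
A(S) = -1 (A(S) = -(-1)*(-2)/2 = -⅛*8 = -1)
y(J, H) = J + 2*H (y(J, H) = (H + J) + H = J + 2*H)
((C(-8) - 1*41) - 465)*y(A(-3), 8) = (((-5 + 2*(-8)) - 1*41) - 465)*(-1 + 2*8) = (((-5 - 16) - 41) - 465)*(-1 + 16) = ((-21 - 41) - 465)*15 = (-62 - 465)*15 = -527*15 = -7905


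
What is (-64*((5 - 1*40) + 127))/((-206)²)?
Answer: -1472/10609 ≈ -0.13875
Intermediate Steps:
(-64*((5 - 1*40) + 127))/((-206)²) = -64*((5 - 40) + 127)/42436 = -64*(-35 + 127)*(1/42436) = -64*92*(1/42436) = -5888*1/42436 = -1472/10609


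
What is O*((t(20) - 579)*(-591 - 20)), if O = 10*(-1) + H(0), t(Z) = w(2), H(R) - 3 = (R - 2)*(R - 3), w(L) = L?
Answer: -352547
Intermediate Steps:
H(R) = 3 + (-3 + R)*(-2 + R) (H(R) = 3 + (R - 2)*(R - 3) = 3 + (-2 + R)*(-3 + R) = 3 + (-3 + R)*(-2 + R))
t(Z) = 2
O = -1 (O = 10*(-1) + (9 + 0**2 - 5*0) = -10 + (9 + 0 + 0) = -10 + 9 = -1)
O*((t(20) - 579)*(-591 - 20)) = -(2 - 579)*(-591 - 20) = -(-577)*(-611) = -1*352547 = -352547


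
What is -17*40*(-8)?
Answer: 5440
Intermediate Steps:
-17*40*(-8) = -680*(-8) = 5440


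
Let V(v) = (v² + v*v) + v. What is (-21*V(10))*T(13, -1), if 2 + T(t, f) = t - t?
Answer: 8820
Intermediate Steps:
T(t, f) = -2 (T(t, f) = -2 + (t - t) = -2 + 0 = -2)
V(v) = v + 2*v² (V(v) = (v² + v²) + v = 2*v² + v = v + 2*v²)
(-21*V(10))*T(13, -1) = -210*(1 + 2*10)*(-2) = -210*(1 + 20)*(-2) = -210*21*(-2) = -21*210*(-2) = -4410*(-2) = 8820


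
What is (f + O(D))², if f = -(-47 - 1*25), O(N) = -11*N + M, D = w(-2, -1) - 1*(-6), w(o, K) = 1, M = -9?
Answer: 196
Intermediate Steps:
D = 7 (D = 1 - 1*(-6) = 1 + 6 = 7)
O(N) = -9 - 11*N (O(N) = -11*N - 9 = -9 - 11*N)
f = 72 (f = -(-47 - 25) = -1*(-72) = 72)
(f + O(D))² = (72 + (-9 - 11*7))² = (72 + (-9 - 77))² = (72 - 86)² = (-14)² = 196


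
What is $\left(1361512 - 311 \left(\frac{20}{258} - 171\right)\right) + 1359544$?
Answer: $\frac{357873463}{129} \approx 2.7742 \cdot 10^{6}$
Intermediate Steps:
$\left(1361512 - 311 \left(\frac{20}{258} - 171\right)\right) + 1359544 = \left(1361512 - 311 \left(20 \cdot \frac{1}{258} - 171\right)\right) + 1359544 = \left(1361512 - 311 \left(\frac{10}{129} - 171\right)\right) + 1359544 = \left(1361512 - - \frac{6857239}{129}\right) + 1359544 = \left(1361512 + \frac{6857239}{129}\right) + 1359544 = \frac{182492287}{129} + 1359544 = \frac{357873463}{129}$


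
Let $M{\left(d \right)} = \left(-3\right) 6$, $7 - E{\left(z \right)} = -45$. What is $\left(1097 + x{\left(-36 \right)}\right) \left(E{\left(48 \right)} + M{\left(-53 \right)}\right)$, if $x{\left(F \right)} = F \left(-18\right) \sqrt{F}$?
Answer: $37298 + 132192 i \approx 37298.0 + 1.3219 \cdot 10^{5} i$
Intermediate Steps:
$E{\left(z \right)} = 52$ ($E{\left(z \right)} = 7 - -45 = 7 + 45 = 52$)
$M{\left(d \right)} = -18$
$x{\left(F \right)} = - 18 F^{\frac{3}{2}}$ ($x{\left(F \right)} = - 18 F \sqrt{F} = - 18 F^{\frac{3}{2}}$)
$\left(1097 + x{\left(-36 \right)}\right) \left(E{\left(48 \right)} + M{\left(-53 \right)}\right) = \left(1097 - 18 \left(-36\right)^{\frac{3}{2}}\right) \left(52 - 18\right) = \left(1097 - 18 \left(- 216 i\right)\right) 34 = \left(1097 + 3888 i\right) 34 = 37298 + 132192 i$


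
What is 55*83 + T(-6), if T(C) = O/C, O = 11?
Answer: 27379/6 ≈ 4563.2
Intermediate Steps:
T(C) = 11/C
55*83 + T(-6) = 55*83 + 11/(-6) = 4565 + 11*(-⅙) = 4565 - 11/6 = 27379/6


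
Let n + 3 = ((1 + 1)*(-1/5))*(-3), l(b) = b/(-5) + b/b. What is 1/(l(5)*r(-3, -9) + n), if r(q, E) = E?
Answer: -5/9 ≈ -0.55556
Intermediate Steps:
l(b) = 1 - b/5 (l(b) = b*(-⅕) + 1 = -b/5 + 1 = 1 - b/5)
n = -9/5 (n = -3 + ((1 + 1)*(-1/5))*(-3) = -3 + (2*(-1*⅕))*(-3) = -3 + (2*(-⅕))*(-3) = -3 - ⅖*(-3) = -3 + 6/5 = -9/5 ≈ -1.8000)
1/(l(5)*r(-3, -9) + n) = 1/((1 - ⅕*5)*(-9) - 9/5) = 1/((1 - 1)*(-9) - 9/5) = 1/(0*(-9) - 9/5) = 1/(0 - 9/5) = 1/(-9/5) = -5/9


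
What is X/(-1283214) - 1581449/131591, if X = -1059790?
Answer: -944939335598/84429706737 ≈ -11.192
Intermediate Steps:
X/(-1283214) - 1581449/131591 = -1059790/(-1283214) - 1581449/131591 = -1059790*(-1/1283214) - 1581449*1/131591 = 529895/641607 - 1581449/131591 = -944939335598/84429706737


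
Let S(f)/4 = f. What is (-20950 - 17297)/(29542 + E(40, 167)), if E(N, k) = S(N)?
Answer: -38247/29702 ≈ -1.2877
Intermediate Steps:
S(f) = 4*f
E(N, k) = 4*N
(-20950 - 17297)/(29542 + E(40, 167)) = (-20950 - 17297)/(29542 + 4*40) = -38247/(29542 + 160) = -38247/29702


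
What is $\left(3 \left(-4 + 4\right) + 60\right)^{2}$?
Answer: $3600$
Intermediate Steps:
$\left(3 \left(-4 + 4\right) + 60\right)^{2} = \left(3 \cdot 0 + 60\right)^{2} = \left(0 + 60\right)^{2} = 60^{2} = 3600$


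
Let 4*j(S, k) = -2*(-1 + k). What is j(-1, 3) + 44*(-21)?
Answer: -925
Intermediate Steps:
j(S, k) = ½ - k/2 (j(S, k) = (-2*(-1 + k))/4 = (2 - 2*k)/4 = ½ - k/2)
j(-1, 3) + 44*(-21) = (½ - ½*3) + 44*(-21) = (½ - 3/2) - 924 = -1 - 924 = -925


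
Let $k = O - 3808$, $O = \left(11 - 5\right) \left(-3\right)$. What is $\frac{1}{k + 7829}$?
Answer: $\frac{1}{4003} \approx 0.00024981$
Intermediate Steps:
$O = -18$ ($O = 6 \left(-3\right) = -18$)
$k = -3826$ ($k = -18 - 3808 = -3826$)
$\frac{1}{k + 7829} = \frac{1}{-3826 + 7829} = \frac{1}{4003}$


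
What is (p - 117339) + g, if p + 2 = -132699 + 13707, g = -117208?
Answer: -353541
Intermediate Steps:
p = -118994 (p = -2 + (-132699 + 13707) = -2 - 118992 = -118994)
(p - 117339) + g = (-118994 - 117339) - 117208 = -236333 - 117208 = -353541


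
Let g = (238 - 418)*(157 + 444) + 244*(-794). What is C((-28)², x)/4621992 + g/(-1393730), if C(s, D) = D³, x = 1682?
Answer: 414598769422207/402613056885 ≈ 1029.8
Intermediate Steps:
g = -301916 (g = -180*601 - 193736 = -108180 - 193736 = -301916)
C((-28)², x)/4621992 + g/(-1393730) = 1682³/4621992 - 301916/(-1393730) = 4758586568*(1/4621992) - 301916*(-1/1393730) = 594823321/577749 + 150958/696865 = 414598769422207/402613056885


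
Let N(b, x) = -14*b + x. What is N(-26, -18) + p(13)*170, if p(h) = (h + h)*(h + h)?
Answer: 115266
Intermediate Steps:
p(h) = 4*h² (p(h) = (2*h)*(2*h) = 4*h²)
N(b, x) = x - 14*b
N(-26, -18) + p(13)*170 = (-18 - 14*(-26)) + (4*13²)*170 = (-18 + 364) + (4*169)*170 = 346 + 676*170 = 346 + 114920 = 115266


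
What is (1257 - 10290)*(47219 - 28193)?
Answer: -171861858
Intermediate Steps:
(1257 - 10290)*(47219 - 28193) = -9033*19026 = -171861858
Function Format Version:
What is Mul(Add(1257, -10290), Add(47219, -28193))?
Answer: -171861858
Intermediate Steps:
Mul(Add(1257, -10290), Add(47219, -28193)) = Mul(-9033, 19026) = -171861858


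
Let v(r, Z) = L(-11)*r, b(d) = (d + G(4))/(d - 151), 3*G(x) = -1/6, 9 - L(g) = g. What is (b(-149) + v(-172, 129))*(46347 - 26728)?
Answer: -364389906223/5400 ≈ -6.7480e+7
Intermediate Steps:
L(g) = 9 - g
G(x) = -1/18 (G(x) = (-1/6)/3 = (-1*1/6)/3 = (1/3)*(-1/6) = -1/18)
b(d) = (-1/18 + d)/(-151 + d) (b(d) = (d - 1/18)/(d - 151) = (-1/18 + d)/(-151 + d))
v(r, Z) = 20*r (v(r, Z) = (9 - 1*(-11))*r = (9 + 11)*r = 20*r)
(b(-149) + v(-172, 129))*(46347 - 26728) = ((-1/18 - 149)/(-151 - 149) + 20*(-172))*(46347 - 26728) = (-2683/18/(-300) - 3440)*19619 = (-1/300*(-2683/18) - 3440)*19619 = (2683/5400 - 3440)*19619 = -18573317/5400*19619 = -364389906223/5400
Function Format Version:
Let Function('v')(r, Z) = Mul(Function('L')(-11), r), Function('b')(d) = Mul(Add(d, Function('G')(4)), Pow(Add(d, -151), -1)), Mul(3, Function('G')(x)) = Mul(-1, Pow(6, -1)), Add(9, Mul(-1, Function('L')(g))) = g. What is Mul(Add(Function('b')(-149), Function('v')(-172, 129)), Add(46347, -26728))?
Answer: Rational(-364389906223, 5400) ≈ -6.7480e+7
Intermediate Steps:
Function('L')(g) = Add(9, Mul(-1, g))
Function('G')(x) = Rational(-1, 18) (Function('G')(x) = Mul(Rational(1, 3), Mul(-1, Pow(6, -1))) = Mul(Rational(1, 3), Mul(-1, Rational(1, 6))) = Mul(Rational(1, 3), Rational(-1, 6)) = Rational(-1, 18))
Function('b')(d) = Mul(Pow(Add(-151, d), -1), Add(Rational(-1, 18), d)) (Function('b')(d) = Mul(Add(d, Rational(-1, 18)), Pow(Add(d, -151), -1)) = Mul(Add(Rational(-1, 18), d), Pow(Add(-151, d), -1)) = Mul(Pow(Add(-151, d), -1), Add(Rational(-1, 18), d)))
Function('v')(r, Z) = Mul(20, r) (Function('v')(r, Z) = Mul(Add(9, Mul(-1, -11)), r) = Mul(Add(9, 11), r) = Mul(20, r))
Mul(Add(Function('b')(-149), Function('v')(-172, 129)), Add(46347, -26728)) = Mul(Add(Mul(Pow(Add(-151, -149), -1), Add(Rational(-1, 18), -149)), Mul(20, -172)), Add(46347, -26728)) = Mul(Add(Mul(Pow(-300, -1), Rational(-2683, 18)), -3440), 19619) = Mul(Add(Mul(Rational(-1, 300), Rational(-2683, 18)), -3440), 19619) = Mul(Add(Rational(2683, 5400), -3440), 19619) = Mul(Rational(-18573317, 5400), 19619) = Rational(-364389906223, 5400)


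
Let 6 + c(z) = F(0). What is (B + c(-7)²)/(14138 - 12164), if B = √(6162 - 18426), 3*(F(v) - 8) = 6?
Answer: 8/987 + I*√3066/987 ≈ 0.0081054 + 0.056101*I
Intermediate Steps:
F(v) = 10 (F(v) = 8 + (⅓)*6 = 8 + 2 = 10)
c(z) = 4 (c(z) = -6 + 10 = 4)
B = 2*I*√3066 (B = √(-12264) = 2*I*√3066 ≈ 110.74*I)
(B + c(-7)²)/(14138 - 12164) = (2*I*√3066 + 4²)/(14138 - 12164) = (2*I*√3066 + 16)/1974 = (16 + 2*I*√3066)*(1/1974) = 8/987 + I*√3066/987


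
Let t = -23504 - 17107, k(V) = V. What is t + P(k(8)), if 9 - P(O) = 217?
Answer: -40819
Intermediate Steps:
t = -40611
P(O) = -208 (P(O) = 9 - 1*217 = 9 - 217 = -208)
t + P(k(8)) = -40611 - 208 = -40819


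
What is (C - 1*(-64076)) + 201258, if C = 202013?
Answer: 467347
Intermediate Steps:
(C - 1*(-64076)) + 201258 = (202013 - 1*(-64076)) + 201258 = (202013 + 64076) + 201258 = 266089 + 201258 = 467347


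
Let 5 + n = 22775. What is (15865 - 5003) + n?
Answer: 33632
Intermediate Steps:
n = 22770 (n = -5 + 22775 = 22770)
(15865 - 5003) + n = (15865 - 5003) + 22770 = 10862 + 22770 = 33632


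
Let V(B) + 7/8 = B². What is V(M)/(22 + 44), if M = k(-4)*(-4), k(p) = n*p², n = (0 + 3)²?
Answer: 241291/48 ≈ 5026.9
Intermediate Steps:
n = 9 (n = 3² = 9)
k(p) = 9*p²
M = -576 (M = (9*(-4)²)*(-4) = (9*16)*(-4) = 144*(-4) = -576)
V(B) = -7/8 + B²
V(M)/(22 + 44) = (-7/8 + (-576)²)/(22 + 44) = (-7/8 + 331776)/66 = (2654201/8)*(1/66) = 241291/48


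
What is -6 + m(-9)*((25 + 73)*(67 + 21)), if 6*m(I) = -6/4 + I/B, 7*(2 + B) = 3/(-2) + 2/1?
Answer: 40910/9 ≈ 4545.6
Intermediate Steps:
B = -27/14 (B = -2 + (3/(-2) + 2/1)/7 = -2 + (3*(-½) + 2*1)/7 = -2 + (-3/2 + 2)/7 = -2 + (⅐)*(½) = -2 + 1/14 = -27/14 ≈ -1.9286)
m(I) = -¼ - 7*I/81 (m(I) = (-6/4 + I/(-27/14))/6 = (-6*¼ + I*(-14/27))/6 = (-3/2 - 14*I/27)/6 = -¼ - 7*I/81)
-6 + m(-9)*((25 + 73)*(67 + 21)) = -6 + (-¼ - 7/81*(-9))*((25 + 73)*(67 + 21)) = -6 + (-¼ + 7/9)*(98*88) = -6 + (19/36)*8624 = -6 + 40964/9 = 40910/9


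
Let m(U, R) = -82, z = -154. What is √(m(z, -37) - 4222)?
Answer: 4*I*√269 ≈ 65.605*I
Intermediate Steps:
√(m(z, -37) - 4222) = √(-82 - 4222) = √(-4304) = 4*I*√269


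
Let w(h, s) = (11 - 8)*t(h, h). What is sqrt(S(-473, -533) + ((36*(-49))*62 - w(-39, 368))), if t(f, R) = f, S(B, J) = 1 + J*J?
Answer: sqrt(174839) ≈ 418.14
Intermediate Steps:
S(B, J) = 1 + J**2
w(h, s) = 3*h (w(h, s) = (11 - 8)*h = 3*h)
sqrt(S(-473, -533) + ((36*(-49))*62 - w(-39, 368))) = sqrt((1 + (-533)**2) + ((36*(-49))*62 - 3*(-39))) = sqrt((1 + 284089) + (-1764*62 - 1*(-117))) = sqrt(284090 + (-109368 + 117)) = sqrt(284090 - 109251) = sqrt(174839)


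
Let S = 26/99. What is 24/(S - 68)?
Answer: -1188/3353 ≈ -0.35431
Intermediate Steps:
S = 26/99 (S = 26*(1/99) = 26/99 ≈ 0.26263)
24/(S - 68) = 24/(26/99 - 68) = 24/(-6706/99) = 24*(-99/6706) = -1188/3353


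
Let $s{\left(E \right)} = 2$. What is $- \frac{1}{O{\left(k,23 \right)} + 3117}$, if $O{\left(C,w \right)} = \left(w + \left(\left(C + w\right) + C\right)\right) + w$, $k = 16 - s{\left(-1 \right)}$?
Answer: $- \frac{1}{3214} \approx -0.00031114$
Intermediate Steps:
$k = 14$ ($k = 16 - 2 = 14$)
$O{\left(C,w \right)} = 2 C + 3 w$ ($O{\left(C,w \right)} = \left(w + \left(w + 2 C\right)\right) + w = \left(2 C + 2 w\right) + w = 2 C + 3 w$)
$- \frac{1}{O{\left(k,23 \right)} + 3117} = - \frac{1}{\left(2 \cdot 14 + 3 \cdot 23\right) + 3117} = - \frac{1}{\left(28 + 69\right) + 3117} = - \frac{1}{97 + 3117} = - \frac{1}{3214}$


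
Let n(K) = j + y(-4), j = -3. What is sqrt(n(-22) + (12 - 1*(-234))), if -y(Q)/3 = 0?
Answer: 9*sqrt(3) ≈ 15.588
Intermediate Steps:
y(Q) = 0 (y(Q) = -3*0 = 0)
n(K) = -3 (n(K) = -3 + 0 = -3)
sqrt(n(-22) + (12 - 1*(-234))) = sqrt(-3 + (12 - 1*(-234))) = sqrt(-3 + (12 + 234)) = sqrt(-3 + 246) = sqrt(243) = 9*sqrt(3)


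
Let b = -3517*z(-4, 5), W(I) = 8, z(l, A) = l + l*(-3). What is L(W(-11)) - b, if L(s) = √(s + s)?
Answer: 28140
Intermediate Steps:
z(l, A) = -2*l (z(l, A) = l - 3*l = -2*l)
b = -28136 (b = -(-7034)*(-4) = -3517*8 = -28136)
L(s) = √2*√s (L(s) = √(2*s) = √2*√s)
L(W(-11)) - b = √2*√8 - 1*(-28136) = √2*(2*√2) + 28136 = 4 + 28136 = 28140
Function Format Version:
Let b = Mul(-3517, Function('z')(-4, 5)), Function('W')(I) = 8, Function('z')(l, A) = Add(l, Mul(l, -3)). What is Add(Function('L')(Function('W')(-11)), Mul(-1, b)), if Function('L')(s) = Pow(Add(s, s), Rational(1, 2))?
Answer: 28140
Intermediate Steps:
Function('z')(l, A) = Mul(-2, l) (Function('z')(l, A) = Add(l, Mul(-3, l)) = Mul(-2, l))
b = -28136 (b = Mul(-3517, Mul(-2, -4)) = Mul(-3517, 8) = -28136)
Function('L')(s) = Mul(Pow(2, Rational(1, 2)), Pow(s, Rational(1, 2))) (Function('L')(s) = Pow(Mul(2, s), Rational(1, 2)) = Mul(Pow(2, Rational(1, 2)), Pow(s, Rational(1, 2))))
Add(Function('L')(Function('W')(-11)), Mul(-1, b)) = Add(Mul(Pow(2, Rational(1, 2)), Pow(8, Rational(1, 2))), Mul(-1, -28136)) = Add(Mul(Pow(2, Rational(1, 2)), Mul(2, Pow(2, Rational(1, 2)))), 28136) = Add(4, 28136) = 28140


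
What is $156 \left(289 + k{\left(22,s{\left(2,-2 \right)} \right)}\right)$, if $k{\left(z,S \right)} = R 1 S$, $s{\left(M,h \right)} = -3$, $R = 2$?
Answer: $44148$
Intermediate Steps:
$k{\left(z,S \right)} = 2 S$ ($k{\left(z,S \right)} = 2 \cdot 1 S = 2 S$)
$156 \left(289 + k{\left(22,s{\left(2,-2 \right)} \right)}\right) = 156 \left(289 + 2 \left(-3\right)\right) = 156 \left(289 - 6\right) = 156 \cdot 283 = 44148$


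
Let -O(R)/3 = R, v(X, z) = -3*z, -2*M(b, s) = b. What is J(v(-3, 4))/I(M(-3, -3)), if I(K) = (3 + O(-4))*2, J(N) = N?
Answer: -⅖ ≈ -0.40000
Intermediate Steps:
M(b, s) = -b/2
O(R) = -3*R
I(K) = 30 (I(K) = (3 - 3*(-4))*2 = (3 + 12)*2 = 15*2 = 30)
J(v(-3, 4))/I(M(-3, -3)) = -3*4/30 = -12*1/30 = -⅖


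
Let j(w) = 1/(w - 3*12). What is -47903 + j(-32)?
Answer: -3257405/68 ≈ -47903.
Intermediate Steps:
j(w) = 1/(-36 + w) (j(w) = 1/(w - 36) = 1/(-36 + w))
-47903 + j(-32) = -47903 + 1/(-36 - 32) = -47903 + 1/(-68) = -47903 - 1/68 = -3257405/68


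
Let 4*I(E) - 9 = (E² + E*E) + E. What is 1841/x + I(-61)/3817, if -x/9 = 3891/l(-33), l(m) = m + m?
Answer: 352324003/89111682 ≈ 3.9537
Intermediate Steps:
l(m) = 2*m
x = 11673/22 (x = -35019/(2*(-33)) = -35019/(-66) = -35019*(-1)/66 = -9*(-1297/22) = 11673/22 ≈ 530.59)
I(E) = 9/4 + E²/2 + E/4 (I(E) = 9/4 + ((E² + E*E) + E)/4 = 9/4 + ((E² + E²) + E)/4 = 9/4 + (2*E² + E)/4 = 9/4 + (E + 2*E²)/4 = 9/4 + (E²/2 + E/4) = 9/4 + E²/2 + E/4)
1841/x + I(-61)/3817 = 1841/(11673/22) + (9/4 + (½)*(-61)² + (¼)*(-61))/3817 = 1841*(22/11673) + (9/4 + (½)*3721 - 61/4)*(1/3817) = 40502/11673 + (9/4 + 3721/2 - 61/4)*(1/3817) = 40502/11673 + (3695/2)*(1/3817) = 40502/11673 + 3695/7634 = 352324003/89111682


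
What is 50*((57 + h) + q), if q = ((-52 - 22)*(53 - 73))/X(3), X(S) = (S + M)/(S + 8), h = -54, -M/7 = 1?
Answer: -203350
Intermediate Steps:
M = -7 (M = -7*1 = -7)
X(S) = (-7 + S)/(8 + S) (X(S) = (S - 7)/(S + 8) = (-7 + S)/(8 + S))
q = -4070 (q = ((-52 - 22)*(53 - 73))/(((-7 + 3)/(8 + 3))) = (-74*(-20))/((-4/11)) = 1480/(((1/11)*(-4))) = 1480/(-4/11) = 1480*(-11/4) = -4070)
50*((57 + h) + q) = 50*((57 - 54) - 4070) = 50*(3 - 4070) = 50*(-4067) = -203350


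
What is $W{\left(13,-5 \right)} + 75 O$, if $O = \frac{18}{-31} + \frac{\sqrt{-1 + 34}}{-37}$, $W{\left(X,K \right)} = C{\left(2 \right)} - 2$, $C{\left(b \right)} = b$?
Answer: $- \frac{1350}{31} - \frac{75 \sqrt{33}}{37} \approx -55.193$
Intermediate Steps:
$W{\left(X,K \right)} = 0$ ($W{\left(X,K \right)} = 2 - 2 = 0$)
$O = - \frac{18}{31} - \frac{\sqrt{33}}{37}$ ($O = 18 \left(- \frac{1}{31}\right) + \sqrt{33} \left(- \frac{1}{37}\right) = - \frac{18}{31} - \frac{\sqrt{33}}{37} \approx -0.7359$)
$W{\left(13,-5 \right)} + 75 O = 0 + 75 \left(- \frac{18}{31} - \frac{\sqrt{33}}{37}\right) = 0 - \left(\frac{1350}{31} + \frac{75 \sqrt{33}}{37}\right) = - \frac{1350}{31} - \frac{75 \sqrt{33}}{37}$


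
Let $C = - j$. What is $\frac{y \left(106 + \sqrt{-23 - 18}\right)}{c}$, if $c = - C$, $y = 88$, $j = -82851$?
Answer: $- \frac{9328}{82851} - \frac{88 i \sqrt{41}}{82851} \approx -0.11259 - 0.0068011 i$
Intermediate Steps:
$C = 82851$ ($C = \left(-1\right) \left(-82851\right) = 82851$)
$c = -82851$ ($c = \left(-1\right) 82851 = -82851$)
$\frac{y \left(106 + \sqrt{-23 - 18}\right)}{c} = \frac{88 \left(106 + \sqrt{-23 - 18}\right)}{-82851} = 88 \left(106 + \sqrt{-41}\right) \left(- \frac{1}{82851}\right) = 88 \left(106 + i \sqrt{41}\right) \left(- \frac{1}{82851}\right) = \left(9328 + 88 i \sqrt{41}\right) \left(- \frac{1}{82851}\right) = - \frac{9328}{82851} - \frac{88 i \sqrt{41}}{82851}$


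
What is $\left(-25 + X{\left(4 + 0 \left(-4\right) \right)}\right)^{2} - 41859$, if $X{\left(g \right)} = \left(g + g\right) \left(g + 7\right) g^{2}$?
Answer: $1870830$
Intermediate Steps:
$X{\left(g \right)} = 2 g^{3} \left(7 + g\right)$ ($X{\left(g \right)} = 2 g \left(7 + g\right) g^{2} = 2 g^{3} \left(7 + g\right)$)
$\left(-25 + X{\left(4 + 0 \left(-4\right) \right)}\right)^{2} - 41859 = \left(-25 + 2 \left(4 + 0 \left(-4\right)\right)^{3} \left(7 + \left(4 + 0 \left(-4\right)\right)\right)\right)^{2} - 41859 = \left(-25 + 2 \left(4 + 0\right)^{3} \left(7 + \left(4 + 0\right)\right)\right)^{2} - 41859 = \left(-25 + 2 \cdot 4^{3} \left(7 + 4\right)\right)^{2} - 41859 = \left(-25 + 2 \cdot 64 \cdot 11\right)^{2} - 41859 = \left(-25 + 1408\right)^{2} - 41859 = 1383^{2} - 41859 = 1912689 - 41859 = 1870830$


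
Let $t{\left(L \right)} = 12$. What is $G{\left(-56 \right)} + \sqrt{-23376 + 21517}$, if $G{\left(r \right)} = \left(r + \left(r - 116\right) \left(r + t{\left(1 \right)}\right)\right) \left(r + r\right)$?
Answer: $-841344 + 13 i \sqrt{11} \approx -8.4134 \cdot 10^{5} + 43.116 i$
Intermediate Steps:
$G{\left(r \right)} = 2 r \left(r + \left(-116 + r\right) \left(12 + r\right)\right)$ ($G{\left(r \right)} = \left(r + \left(r - 116\right) \left(r + 12\right)\right) \left(r + r\right) = \left(r + \left(-116 + r\right) \left(12 + r\right)\right) 2 r = 2 r \left(r + \left(-116 + r\right) \left(12 + r\right)\right)$)
$G{\left(-56 \right)} + \sqrt{-23376 + 21517} = 2 \left(-56\right) \left(-1392 + \left(-56\right)^{2} - -5768\right) + \sqrt{-23376 + 21517} = 2 \left(-56\right) \left(-1392 + 3136 + 5768\right) + \sqrt{-1859} = 2 \left(-56\right) 7512 + 13 i \sqrt{11} = -841344 + 13 i \sqrt{11}$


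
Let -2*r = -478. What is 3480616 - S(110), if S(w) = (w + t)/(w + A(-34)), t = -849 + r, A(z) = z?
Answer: 66131829/19 ≈ 3.4806e+6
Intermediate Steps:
r = 239 (r = -½*(-478) = 239)
t = -610 (t = -849 + 239 = -610)
S(w) = (-610 + w)/(-34 + w) (S(w) = (w - 610)/(w - 34) = (-610 + w)/(-34 + w))
3480616 - S(110) = 3480616 - (-610 + 110)/(-34 + 110) = 3480616 - (-500)/76 = 3480616 - 1*(-125/19) = 3480616 + 125/19 = 66131829/19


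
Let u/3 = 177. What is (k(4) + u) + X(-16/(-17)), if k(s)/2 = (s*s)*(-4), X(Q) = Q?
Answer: 6867/17 ≈ 403.94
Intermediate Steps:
u = 531 (u = 3*177 = 531)
k(s) = -8*s**2 (k(s) = 2*((s*s)*(-4)) = 2*(s**2*(-4)) = 2*(-4*s**2) = -8*s**2)
(k(4) + u) + X(-16/(-17)) = (-8*4**2 + 531) - 16/(-17) = (-8*16 + 531) - 16*(-1/17) = (-128 + 531) + 16/17 = 403 + 16/17 = 6867/17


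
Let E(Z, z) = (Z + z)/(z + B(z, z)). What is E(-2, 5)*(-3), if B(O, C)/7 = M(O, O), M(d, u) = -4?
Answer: 9/23 ≈ 0.39130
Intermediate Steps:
B(O, C) = -28 (B(O, C) = 7*(-4) = -28)
E(Z, z) = (Z + z)/(-28 + z) (E(Z, z) = (Z + z)/(z - 28) = (Z + z)/(-28 + z))
E(-2, 5)*(-3) = ((-2 + 5)/(-28 + 5))*(-3) = (3/(-23))*(-3) = -1/23*3*(-3) = -3/23*(-3) = 9/23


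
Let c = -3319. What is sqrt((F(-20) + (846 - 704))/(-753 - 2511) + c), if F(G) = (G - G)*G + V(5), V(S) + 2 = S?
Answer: 7*I*sqrt(11275539)/408 ≈ 57.611*I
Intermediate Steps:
V(S) = -2 + S
F(G) = 3 (F(G) = (G - G)*G + (-2 + 5) = 0*G + 3 = 0 + 3 = 3)
sqrt((F(-20) + (846 - 704))/(-753 - 2511) + c) = sqrt((3 + (846 - 704))/(-753 - 2511) - 3319) = sqrt((3 + 142)/(-3264) - 3319) = sqrt(145*(-1/3264) - 3319) = sqrt(-145/3264 - 3319) = sqrt(-10833361/3264) = 7*I*sqrt(11275539)/408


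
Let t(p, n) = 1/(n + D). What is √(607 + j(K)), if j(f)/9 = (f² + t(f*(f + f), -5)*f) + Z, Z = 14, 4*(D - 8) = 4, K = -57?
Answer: √119383/2 ≈ 172.76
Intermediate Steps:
D = 9 (D = 8 + (¼)*4 = 8 + 1 = 9)
t(p, n) = 1/(9 + n) (t(p, n) = 1/(n + 9) = 1/(9 + n))
j(f) = 126 + 9*f² + 9*f/4 (j(f) = 9*((f² + f/(9 - 5)) + 14) = 9*((f² + f/4) + 14) = 9*(14 + f² + f/4) = 126 + 9*f² + 9*f/4)
√(607 + j(K)) = √(607 + (126 + 9*(-57)² + (9/4)*(-57))) = √(607 + (126 + 9*3249 - 513/4)) = √(607 + (126 + 29241 - 513/4)) = √(607 + 116955/4) = √(119383/4) = √119383/2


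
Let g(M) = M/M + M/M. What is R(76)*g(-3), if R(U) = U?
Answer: 152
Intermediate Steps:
g(M) = 2 (g(M) = 1 + 1 = 2)
R(76)*g(-3) = 76*2 = 152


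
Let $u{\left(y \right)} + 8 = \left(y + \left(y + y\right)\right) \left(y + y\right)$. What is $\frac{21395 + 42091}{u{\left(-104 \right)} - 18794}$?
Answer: $\frac{31743}{23047} \approx 1.3773$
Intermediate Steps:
$u{\left(y \right)} = -8 + 6 y^{2}$ ($u{\left(y \right)} = -8 + \left(y + \left(y + y\right)\right) \left(y + y\right) = -8 + \left(y + 2 y\right) 2 y = -8 + 3 y 2 y = -8 + 6 y^{2}$)
$\frac{21395 + 42091}{u{\left(-104 \right)} - 18794} = \frac{21395 + 42091}{\left(-8 + 6 \left(-104\right)^{2}\right) - 18794} = \frac{63486}{\left(-8 + 6 \cdot 10816\right) - 18794} = \frac{63486}{\left(-8 + 64896\right) - 18794} = \frac{63486}{64888 - 18794} = \frac{63486}{46094} = 63486 \cdot \frac{1}{46094} = \frac{31743}{23047}$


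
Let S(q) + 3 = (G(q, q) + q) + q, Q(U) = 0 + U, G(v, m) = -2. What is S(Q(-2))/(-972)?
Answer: 1/108 ≈ 0.0092593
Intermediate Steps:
Q(U) = U
S(q) = -5 + 2*q (S(q) = -3 + ((-2 + q) + q) = -3 + (-2 + 2*q) = -5 + 2*q)
S(Q(-2))/(-972) = (-5 + 2*(-2))/(-972) = (-5 - 4)*(-1/972) = -9*(-1/972) = 1/108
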